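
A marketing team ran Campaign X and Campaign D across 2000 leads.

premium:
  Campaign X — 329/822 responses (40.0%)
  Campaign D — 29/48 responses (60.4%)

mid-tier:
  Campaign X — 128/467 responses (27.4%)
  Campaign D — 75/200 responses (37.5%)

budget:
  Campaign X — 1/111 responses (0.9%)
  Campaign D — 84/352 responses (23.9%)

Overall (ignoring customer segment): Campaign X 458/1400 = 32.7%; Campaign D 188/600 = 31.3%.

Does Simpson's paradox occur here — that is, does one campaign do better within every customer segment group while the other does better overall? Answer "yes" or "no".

yes

Within each customer segment level (premium 40.0% vs 60.4%; mid-tier 27.4% vs 37.5%; budget 0.9% vs 23.9%), Campaign D has the higher rate every time. Pooled: 32.7% vs 31.3% — Campaign X has the higher rate overall. The two comparisons disagree.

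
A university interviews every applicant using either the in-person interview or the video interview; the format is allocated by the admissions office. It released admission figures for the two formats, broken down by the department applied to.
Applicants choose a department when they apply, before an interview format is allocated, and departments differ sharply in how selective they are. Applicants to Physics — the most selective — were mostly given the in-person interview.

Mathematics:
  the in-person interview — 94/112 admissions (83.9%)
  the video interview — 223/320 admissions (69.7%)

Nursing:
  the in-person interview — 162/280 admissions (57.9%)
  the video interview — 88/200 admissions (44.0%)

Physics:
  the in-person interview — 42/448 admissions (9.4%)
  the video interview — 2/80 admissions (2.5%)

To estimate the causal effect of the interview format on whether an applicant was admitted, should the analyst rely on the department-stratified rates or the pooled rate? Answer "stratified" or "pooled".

stratified

The imbalance in department arose from how applicants were allocated, not from anything the interview format did; and department independently affects the outcome. The pooled gap is confounded — condition on department.
Within each level — Mathematics: 83.9% vs 69.7%; Nursing: 57.9% vs 44.0%; Physics: 9.4% vs 2.5% — the in-person interview is higher every time.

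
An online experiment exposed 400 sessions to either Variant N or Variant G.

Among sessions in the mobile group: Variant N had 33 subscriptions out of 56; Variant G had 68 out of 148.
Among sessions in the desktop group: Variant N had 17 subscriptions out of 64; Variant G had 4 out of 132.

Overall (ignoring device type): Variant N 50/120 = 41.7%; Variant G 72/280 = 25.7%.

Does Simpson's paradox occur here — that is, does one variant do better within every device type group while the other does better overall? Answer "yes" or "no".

no

Within each device type level (mobile 58.9% vs 45.9%; desktop 26.6% vs 3.0%), Variant N has the higher rate every time. Pooled: 41.7% vs 25.7% — Variant N has the higher rate overall. They agree.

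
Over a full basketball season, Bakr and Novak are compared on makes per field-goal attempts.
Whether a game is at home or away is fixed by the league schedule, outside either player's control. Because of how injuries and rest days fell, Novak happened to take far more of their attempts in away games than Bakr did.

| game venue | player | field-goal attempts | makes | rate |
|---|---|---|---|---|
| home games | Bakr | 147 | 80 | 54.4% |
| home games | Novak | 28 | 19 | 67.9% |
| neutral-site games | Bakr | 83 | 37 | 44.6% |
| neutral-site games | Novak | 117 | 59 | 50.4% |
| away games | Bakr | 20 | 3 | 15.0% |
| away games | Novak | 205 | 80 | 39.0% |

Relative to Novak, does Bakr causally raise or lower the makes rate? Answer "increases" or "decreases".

The game venue-specific comparison favours Novak throughout, but the pooled figures favour Bakr. The question is whether to condition on game venue.
Nothing the player does changes game venue; the imbalance is an allocation artefact. With game venue also predicting the outcome, the pooled figure is confounded, and the within-stratum comparison is the causal one.
Within each level — home games: 54.4% vs 67.9%; neutral-site games: 44.6% vs 50.4%; away games: 15.0% vs 39.0% — Novak is higher every time.

decreases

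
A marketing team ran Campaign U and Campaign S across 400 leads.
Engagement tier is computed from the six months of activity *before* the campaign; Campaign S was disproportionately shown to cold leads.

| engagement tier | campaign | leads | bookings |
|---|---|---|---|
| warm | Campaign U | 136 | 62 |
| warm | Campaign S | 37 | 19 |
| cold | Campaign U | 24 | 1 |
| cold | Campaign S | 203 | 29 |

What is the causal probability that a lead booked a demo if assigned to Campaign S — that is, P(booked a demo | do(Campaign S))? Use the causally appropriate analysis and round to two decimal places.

0.30

Engagement tier differs across campaigns for reasons unrelated to any effect of the campaign itself, and it separately predicts the outcome — a classic confounder. We must compare within engagement tier levels.
Standardising Campaign S to the population engagement tier mix: 0.432·19/37 + 0.568·29/203 = 0.303.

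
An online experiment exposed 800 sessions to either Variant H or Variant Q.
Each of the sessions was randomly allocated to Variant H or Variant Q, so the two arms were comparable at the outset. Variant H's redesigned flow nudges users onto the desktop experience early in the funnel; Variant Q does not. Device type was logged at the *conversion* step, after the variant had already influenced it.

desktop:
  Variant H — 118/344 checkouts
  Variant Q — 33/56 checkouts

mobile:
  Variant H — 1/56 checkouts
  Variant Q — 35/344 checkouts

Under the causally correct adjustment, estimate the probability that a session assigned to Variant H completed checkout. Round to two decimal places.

The stratified and pooled comparisons disagree (Variant Q wins within each device type; Variant H wins overall), so the answer turns on the causal role of device type.
Because the variant influences device type, device type is a post-treatment mediator, not a confounder. Stratifying on it would bias the estimate; the causal effect is the crude pooled difference.
So P(outcome | do(Variant H)) is just the pooled rate for Variant H: 119/400 = 0.297.

0.30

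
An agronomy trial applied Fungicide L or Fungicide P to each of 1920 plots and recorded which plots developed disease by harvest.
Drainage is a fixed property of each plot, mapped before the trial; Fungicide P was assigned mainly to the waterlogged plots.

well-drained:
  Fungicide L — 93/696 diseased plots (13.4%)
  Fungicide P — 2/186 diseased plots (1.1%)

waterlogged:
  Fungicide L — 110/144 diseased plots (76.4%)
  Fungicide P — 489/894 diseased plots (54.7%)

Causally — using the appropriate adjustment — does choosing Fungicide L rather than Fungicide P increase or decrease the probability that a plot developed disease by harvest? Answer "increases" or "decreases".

increases

Field drainage satisfies the back-door criterion: it is not a descendant of the fungicide, and it blocks the spurious path from fungicide to outcome. Adjusting for it (i.e., using the within-field drainage rates) gives the causal effect.
Within each level — well-drained: 13.4% vs 1.1%; waterlogged: 76.4% vs 54.7% — Fungicide P is lower every time.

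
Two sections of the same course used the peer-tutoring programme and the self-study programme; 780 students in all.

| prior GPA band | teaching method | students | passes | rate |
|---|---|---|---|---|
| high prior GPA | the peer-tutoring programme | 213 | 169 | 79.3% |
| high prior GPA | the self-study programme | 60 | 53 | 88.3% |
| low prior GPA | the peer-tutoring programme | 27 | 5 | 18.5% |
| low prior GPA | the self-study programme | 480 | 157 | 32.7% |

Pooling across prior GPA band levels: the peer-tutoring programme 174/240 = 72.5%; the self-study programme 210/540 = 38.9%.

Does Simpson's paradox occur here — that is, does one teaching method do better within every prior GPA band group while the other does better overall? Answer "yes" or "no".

yes

Within each prior GPA band level (high prior GPA 79.3% vs 88.3%; low prior GPA 18.5% vs 32.7%), the self-study programme has the higher rate every time. Pooled: 72.5% vs 38.9% — the peer-tutoring programme has the higher rate overall. The two comparisons disagree.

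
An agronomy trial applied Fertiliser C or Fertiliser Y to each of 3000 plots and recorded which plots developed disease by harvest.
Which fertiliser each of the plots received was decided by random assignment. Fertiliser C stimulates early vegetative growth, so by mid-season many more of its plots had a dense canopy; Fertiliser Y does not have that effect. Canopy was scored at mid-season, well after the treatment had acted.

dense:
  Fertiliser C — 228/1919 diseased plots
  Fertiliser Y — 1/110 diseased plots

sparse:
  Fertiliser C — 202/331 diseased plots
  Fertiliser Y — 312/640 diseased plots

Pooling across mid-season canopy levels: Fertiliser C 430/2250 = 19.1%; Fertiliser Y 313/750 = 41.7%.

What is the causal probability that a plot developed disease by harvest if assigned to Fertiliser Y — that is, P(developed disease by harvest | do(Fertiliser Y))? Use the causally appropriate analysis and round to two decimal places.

0.42

Mid-season canopy is downstream of the fertiliser. One should not condition on a consequence of treatment, so the overall rates are the right comparison.
So P(outcome | do(Fertiliser Y)) is just the pooled rate for Fertiliser Y: 313/750 = 0.417.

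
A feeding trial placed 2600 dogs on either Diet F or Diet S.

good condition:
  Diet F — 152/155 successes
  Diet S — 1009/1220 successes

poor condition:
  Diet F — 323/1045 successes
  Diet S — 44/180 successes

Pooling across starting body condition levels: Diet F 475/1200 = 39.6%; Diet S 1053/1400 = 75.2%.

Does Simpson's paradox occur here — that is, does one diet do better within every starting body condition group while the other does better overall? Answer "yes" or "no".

Within each starting body condition level (good condition 98.1% vs 82.7%; poor condition 30.9% vs 24.4%), Diet F has the higher rate every time. Pooled: 39.6% vs 75.2% — Diet S has the higher rate overall. The two comparisons disagree.

yes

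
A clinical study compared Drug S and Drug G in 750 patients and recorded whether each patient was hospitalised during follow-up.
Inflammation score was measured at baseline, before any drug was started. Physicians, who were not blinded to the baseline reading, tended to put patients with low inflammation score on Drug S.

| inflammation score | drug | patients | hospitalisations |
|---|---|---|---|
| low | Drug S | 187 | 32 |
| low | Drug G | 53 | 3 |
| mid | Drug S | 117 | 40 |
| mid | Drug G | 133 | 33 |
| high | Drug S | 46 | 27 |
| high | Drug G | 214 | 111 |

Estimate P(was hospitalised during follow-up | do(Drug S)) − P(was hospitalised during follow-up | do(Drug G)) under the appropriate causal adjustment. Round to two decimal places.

The inflammation score-specific comparison favours Drug G throughout, but the pooled figures favour Drug S. The question is whether to condition on inflammation score.
The imbalance in inflammation score arose from how patients were allocated, not from anything the drug did; and inflammation score independently affects the outcome. The pooled gap is confounded — condition on inflammation score.
Adjusting over the population distribution of inflammation score: 0.320·(0.171−0.057) + 0.333·(0.342−0.248) + 0.347·(0.587−0.519) = +0.092.

+0.09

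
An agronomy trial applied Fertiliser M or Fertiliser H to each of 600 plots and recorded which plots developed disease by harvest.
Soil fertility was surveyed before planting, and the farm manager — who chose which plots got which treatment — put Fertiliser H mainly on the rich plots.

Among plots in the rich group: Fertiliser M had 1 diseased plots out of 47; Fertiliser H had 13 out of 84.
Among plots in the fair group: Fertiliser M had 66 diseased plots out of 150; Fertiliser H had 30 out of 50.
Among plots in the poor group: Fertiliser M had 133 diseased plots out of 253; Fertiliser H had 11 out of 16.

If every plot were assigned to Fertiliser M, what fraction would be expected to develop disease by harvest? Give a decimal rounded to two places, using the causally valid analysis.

Fertiliser M is lower inside every soil fertility stratum but Fertiliser H is lower in aggregate. Whether to stratify depends on how soil fertility relates to the fertiliser.
Since soil fertility is a pre-existing factor (not a product of the fertiliser) and it affects the outcome on its own, it is a confounder. The stratified rates, not the pooled rate, identify the causal effect.
Standardising Fertiliser M to the population soil fertility mix: 0.218·1/47 + 0.333·66/150 + 0.448·133/253 = 0.387.

0.39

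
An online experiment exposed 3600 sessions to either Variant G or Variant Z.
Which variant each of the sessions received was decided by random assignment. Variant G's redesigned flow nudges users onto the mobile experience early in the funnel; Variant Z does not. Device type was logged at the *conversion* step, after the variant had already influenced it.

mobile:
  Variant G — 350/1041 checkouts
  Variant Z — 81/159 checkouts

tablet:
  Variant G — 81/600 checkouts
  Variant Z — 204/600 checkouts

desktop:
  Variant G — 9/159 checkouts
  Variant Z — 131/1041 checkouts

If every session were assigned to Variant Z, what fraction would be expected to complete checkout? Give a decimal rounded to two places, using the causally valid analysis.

Within every device type level Variant Z has the higher rate, yet pooled Variant G does — Simpson's reversal.
Because the variant influences device type, device type is a post-treatment mediator, not a confounder. Stratifying on it would bias the estimate; the causal effect is the crude pooled difference.
So P(outcome | do(Variant Z)) is just the pooled rate for Variant Z: 416/1800 = 0.231.

0.23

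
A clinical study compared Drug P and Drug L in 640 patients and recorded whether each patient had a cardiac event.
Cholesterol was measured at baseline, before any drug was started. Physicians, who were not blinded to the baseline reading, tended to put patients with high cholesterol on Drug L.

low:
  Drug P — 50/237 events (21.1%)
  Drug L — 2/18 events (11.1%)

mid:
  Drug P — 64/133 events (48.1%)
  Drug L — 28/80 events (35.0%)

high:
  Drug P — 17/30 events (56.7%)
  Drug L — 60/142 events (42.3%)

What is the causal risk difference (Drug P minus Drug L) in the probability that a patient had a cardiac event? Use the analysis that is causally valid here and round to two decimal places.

+0.12

Cholesterol is set before the drug has any effect — it is not caused by the drug — and it independently drives the outcome. That makes it a confounder, so the causal comparison is within cholesterol levels.
Adjusting over the population distribution of cholesterol: 0.398·(0.211−0.111) + 0.333·(0.481−0.350) + 0.269·(0.567−0.423) = +0.122.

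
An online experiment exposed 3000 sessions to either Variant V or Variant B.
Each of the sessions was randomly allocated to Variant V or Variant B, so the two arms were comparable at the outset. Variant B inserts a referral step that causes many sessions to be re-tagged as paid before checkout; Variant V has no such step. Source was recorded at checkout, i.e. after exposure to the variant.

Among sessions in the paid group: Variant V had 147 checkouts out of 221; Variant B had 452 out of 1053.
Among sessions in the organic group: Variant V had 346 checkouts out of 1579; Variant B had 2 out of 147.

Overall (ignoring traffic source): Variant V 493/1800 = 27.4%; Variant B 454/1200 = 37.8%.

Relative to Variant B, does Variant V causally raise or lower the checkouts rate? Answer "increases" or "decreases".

Within every traffic source level Variant V has the higher rate, yet pooled Variant B does — Simpson's reversal.
Traffic source is recorded after the variant and is itself shifted by it — it sits on the causal path from variant to outcome. Conditioning on a mediator would strip out part of the effect we want; the pooled comparison gives the total causal effect.
Pooled: Variant V 27.4% vs Variant B 37.8%; Variant B is higher overall.

decreases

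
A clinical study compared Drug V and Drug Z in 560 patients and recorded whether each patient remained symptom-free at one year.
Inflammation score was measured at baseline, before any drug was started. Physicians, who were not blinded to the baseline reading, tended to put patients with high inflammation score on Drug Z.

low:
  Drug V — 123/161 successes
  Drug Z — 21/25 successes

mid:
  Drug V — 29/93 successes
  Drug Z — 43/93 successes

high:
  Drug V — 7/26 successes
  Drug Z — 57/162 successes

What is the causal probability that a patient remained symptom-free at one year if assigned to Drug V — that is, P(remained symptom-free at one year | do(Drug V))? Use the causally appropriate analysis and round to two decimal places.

0.45

Inflammation score differs across drugs for reasons unrelated to any effect of the drug itself, and it separately predicts the outcome — a classic confounder. We must compare within inflammation score levels.
Standardising Drug V to the population inflammation score mix: 0.332·123/161 + 0.332·29/93 + 0.336·7/26 = 0.448.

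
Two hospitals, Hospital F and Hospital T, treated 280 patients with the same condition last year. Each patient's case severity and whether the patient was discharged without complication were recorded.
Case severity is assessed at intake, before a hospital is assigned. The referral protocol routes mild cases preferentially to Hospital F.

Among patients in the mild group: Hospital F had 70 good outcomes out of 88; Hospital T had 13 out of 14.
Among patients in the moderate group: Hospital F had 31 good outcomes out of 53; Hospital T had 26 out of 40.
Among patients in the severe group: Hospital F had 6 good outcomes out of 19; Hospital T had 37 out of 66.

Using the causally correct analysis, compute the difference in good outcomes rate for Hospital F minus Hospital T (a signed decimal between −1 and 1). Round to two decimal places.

The case severity-specific comparison favours Hospital T throughout, but the pooled figures favour Hospital F. The question is whether to condition on case severity.
Case severity differs across hospitals for reasons unrelated to any effect of the hospital itself, and it separately predicts the outcome — a classic confounder. We must compare within case severity levels.
Adjusting over the population distribution of case severity: 0.364·(0.795−0.929) + 0.332·(0.585−0.650) + 0.304·(0.316−0.561) = -0.144.

-0.14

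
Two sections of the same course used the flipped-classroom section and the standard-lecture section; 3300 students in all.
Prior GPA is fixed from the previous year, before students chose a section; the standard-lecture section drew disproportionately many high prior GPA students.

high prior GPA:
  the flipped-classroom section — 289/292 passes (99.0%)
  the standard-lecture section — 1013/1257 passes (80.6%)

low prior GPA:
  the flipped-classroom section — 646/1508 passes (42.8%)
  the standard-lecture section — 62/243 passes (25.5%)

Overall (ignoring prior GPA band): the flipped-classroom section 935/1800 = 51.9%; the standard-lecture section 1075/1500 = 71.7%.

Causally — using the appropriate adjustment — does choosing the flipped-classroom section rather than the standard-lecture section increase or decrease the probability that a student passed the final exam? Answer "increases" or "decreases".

Nothing the teaching method does changes prior GPA band; the imbalance is an allocation artefact. With prior GPA band also predicting the outcome, the pooled figure is confounded, and the within-stratum comparison is the causal one.
Within each level — high prior GPA: 99.0% vs 80.6%; low prior GPA: 42.8% vs 25.5% — the flipped-classroom section is higher every time.

increases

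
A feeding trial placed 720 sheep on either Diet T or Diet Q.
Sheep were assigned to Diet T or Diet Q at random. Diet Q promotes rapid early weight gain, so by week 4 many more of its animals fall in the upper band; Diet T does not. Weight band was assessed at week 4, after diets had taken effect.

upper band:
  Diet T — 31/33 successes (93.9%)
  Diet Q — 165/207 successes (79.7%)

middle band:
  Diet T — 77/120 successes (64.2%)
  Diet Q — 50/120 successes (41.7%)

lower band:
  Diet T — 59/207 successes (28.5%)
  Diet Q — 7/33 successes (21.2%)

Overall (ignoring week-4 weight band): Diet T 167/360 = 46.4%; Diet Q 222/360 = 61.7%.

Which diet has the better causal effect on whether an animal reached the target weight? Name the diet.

Week-4 weight band here is a post-treatment variable shaped by the diet; conditioning on it would introduce bias rather than remove it. The overall comparison is the causal one.
Pooled: Diet T 46.4% vs Diet Q 61.7%; Diet Q is higher overall.

Diet Q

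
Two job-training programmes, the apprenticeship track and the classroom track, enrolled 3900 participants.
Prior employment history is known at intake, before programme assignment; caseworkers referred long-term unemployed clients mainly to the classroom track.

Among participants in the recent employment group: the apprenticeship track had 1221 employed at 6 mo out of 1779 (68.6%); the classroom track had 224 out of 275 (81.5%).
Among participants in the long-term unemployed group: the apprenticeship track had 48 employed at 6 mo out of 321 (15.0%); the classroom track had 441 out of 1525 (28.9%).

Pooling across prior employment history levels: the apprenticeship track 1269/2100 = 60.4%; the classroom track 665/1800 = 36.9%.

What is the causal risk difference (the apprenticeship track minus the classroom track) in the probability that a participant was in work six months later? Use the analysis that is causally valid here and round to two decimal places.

-0.13

Nothing the programme does changes prior employment history; the imbalance is an allocation artefact. With prior employment history also predicting the outcome, the pooled figure is confounded, and the within-stratum comparison is the causal one.
Adjusting over the population distribution of prior employment history: 0.527·(0.686−0.815) + 0.473·(0.150−0.289) = -0.134.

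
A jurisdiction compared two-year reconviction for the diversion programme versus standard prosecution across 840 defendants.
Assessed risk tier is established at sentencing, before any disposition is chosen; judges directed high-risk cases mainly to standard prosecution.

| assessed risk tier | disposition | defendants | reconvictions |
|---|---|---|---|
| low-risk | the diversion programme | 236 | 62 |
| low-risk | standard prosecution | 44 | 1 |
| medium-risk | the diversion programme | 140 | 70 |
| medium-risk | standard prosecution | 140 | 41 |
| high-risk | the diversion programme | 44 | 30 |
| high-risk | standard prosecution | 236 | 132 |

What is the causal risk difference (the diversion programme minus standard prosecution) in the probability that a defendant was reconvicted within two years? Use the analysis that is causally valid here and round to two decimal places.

Within every assessed risk tier level standard prosecution has the lower rate, yet pooled the diversion programme does — Simpson's reversal.
Assessed risk tier is set before the disposition has any effect — it is not caused by the disposition — and it independently drives the outcome. That makes it a confounder, so the causal comparison is within assessed risk tier levels.
Adjusting over the population distribution of assessed risk tier: 0.333·(0.263−0.023) + 0.333·(0.500−0.293) + 0.333·(0.682−0.559) = +0.190.

+0.19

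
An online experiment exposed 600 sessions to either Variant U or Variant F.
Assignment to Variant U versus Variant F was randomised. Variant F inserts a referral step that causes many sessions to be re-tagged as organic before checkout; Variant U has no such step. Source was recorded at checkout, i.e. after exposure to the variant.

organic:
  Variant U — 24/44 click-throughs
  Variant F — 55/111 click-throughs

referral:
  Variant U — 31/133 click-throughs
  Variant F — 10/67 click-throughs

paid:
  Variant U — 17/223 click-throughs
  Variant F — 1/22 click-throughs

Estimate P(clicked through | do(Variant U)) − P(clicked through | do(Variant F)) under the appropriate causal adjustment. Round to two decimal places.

Within every traffic source level Variant U has the higher rate, yet pooled Variant F does — Simpson's reversal.
Stratifying would compare variants among sessions the variants themselves sorted into traffic source groups — a form of selection on an intermediate. The unconditioned pooled rates give the total causal effect.
The causal difference is the pooled difference: 0.180 − 0.330 = -0.150.

-0.15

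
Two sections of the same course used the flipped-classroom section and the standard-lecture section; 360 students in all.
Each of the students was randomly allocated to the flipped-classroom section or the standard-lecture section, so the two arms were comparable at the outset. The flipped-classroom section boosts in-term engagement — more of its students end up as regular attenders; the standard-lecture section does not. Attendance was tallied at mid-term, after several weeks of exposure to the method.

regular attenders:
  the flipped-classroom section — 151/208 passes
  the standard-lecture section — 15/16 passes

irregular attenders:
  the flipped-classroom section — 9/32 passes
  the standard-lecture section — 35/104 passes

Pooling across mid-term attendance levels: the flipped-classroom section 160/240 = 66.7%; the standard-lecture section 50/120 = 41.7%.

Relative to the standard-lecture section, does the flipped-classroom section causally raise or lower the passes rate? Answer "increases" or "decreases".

increases

Stratifying would compare teaching methods among students the teaching methods themselves sorted into mid-term attendance groups — a form of selection on an intermediate. The unconditioned pooled rates give the total causal effect.
Pooled: the flipped-classroom section 66.7% vs the standard-lecture section 41.7%; the flipped-classroom section is higher overall.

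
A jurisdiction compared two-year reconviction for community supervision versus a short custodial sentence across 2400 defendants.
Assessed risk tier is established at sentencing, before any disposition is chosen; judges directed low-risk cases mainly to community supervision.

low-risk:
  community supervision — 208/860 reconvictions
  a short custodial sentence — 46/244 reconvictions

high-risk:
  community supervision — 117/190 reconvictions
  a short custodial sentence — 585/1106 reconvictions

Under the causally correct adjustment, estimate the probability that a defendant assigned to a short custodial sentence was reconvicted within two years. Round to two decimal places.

0.37

a short custodial sentence is lower inside every assessed risk tier stratum but community supervision is lower in aggregate. Whether to stratify depends on how assessed risk tier relates to the disposition.
Here assessed risk tier is a common cause — it drives both which disposition a case falls under and the outcome. The crude comparison mixes populations; the stratum-specific rates are the causally relevant ones.
Standardising a short custodial sentence to the population assessed risk tier mix: 0.460·46/244 + 0.540·585/1106 = 0.372.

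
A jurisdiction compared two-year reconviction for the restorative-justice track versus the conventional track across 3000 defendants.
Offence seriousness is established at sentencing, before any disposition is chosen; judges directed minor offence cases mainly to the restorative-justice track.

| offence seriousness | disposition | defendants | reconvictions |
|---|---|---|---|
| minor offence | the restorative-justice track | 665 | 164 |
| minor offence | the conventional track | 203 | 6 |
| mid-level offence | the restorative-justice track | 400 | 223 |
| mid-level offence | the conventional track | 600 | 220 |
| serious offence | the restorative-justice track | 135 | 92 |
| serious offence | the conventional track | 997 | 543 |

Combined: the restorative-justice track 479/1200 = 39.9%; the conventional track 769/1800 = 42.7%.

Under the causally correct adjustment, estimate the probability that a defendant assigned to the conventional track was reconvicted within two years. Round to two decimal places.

0.34

Offence seriousness is set before the disposition has any effect — it is not caused by the disposition — and it independently drives the outcome. That makes it a confounder, so the causal comparison is within offence seriousness levels.
Standardising the conventional track to the population offence seriousness mix: 0.289·6/203 + 0.333·220/600 + 0.377·543/997 = 0.336.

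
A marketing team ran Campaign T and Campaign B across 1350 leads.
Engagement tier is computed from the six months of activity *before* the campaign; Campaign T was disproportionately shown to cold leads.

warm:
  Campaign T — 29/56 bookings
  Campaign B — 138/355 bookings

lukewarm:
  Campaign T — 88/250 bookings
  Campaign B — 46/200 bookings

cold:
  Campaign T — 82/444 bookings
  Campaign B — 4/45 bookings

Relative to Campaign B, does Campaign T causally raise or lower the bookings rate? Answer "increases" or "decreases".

increases

Campaign T is higher inside every engagement tier stratum but Campaign B is higher in aggregate. Whether to stratify depends on how engagement tier relates to the campaign.
Engagement tier differs across campaigns for reasons unrelated to any effect of the campaign itself, and it separately predicts the outcome — a classic confounder. We must compare within engagement tier levels.
Within each level — warm: 51.8% vs 38.9%; lukewarm: 35.2% vs 23.0%; cold: 18.5% vs 8.9% — Campaign T is higher every time.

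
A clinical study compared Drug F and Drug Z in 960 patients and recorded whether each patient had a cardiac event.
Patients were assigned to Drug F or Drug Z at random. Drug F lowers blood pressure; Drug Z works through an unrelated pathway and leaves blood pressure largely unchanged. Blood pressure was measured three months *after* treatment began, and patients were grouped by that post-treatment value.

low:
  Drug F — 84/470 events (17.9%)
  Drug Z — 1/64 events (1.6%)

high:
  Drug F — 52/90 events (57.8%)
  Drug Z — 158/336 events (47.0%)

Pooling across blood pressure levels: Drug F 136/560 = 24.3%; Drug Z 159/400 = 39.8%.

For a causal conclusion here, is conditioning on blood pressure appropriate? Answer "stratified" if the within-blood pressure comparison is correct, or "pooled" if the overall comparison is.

The blood pressure-specific comparison favours Drug Z throughout, but the pooled figures favour Drug F. The question is whether to condition on blood pressure.
Blood pressure lies on the pathway drug → blood pressure → outcome, so adjusting for it blocks the indirect effect. For the total causal effect of drug, use the unadjusted pooled rates.
Pooled: Drug F 24.3% vs Drug Z 39.8%; Drug F is lower overall.

pooled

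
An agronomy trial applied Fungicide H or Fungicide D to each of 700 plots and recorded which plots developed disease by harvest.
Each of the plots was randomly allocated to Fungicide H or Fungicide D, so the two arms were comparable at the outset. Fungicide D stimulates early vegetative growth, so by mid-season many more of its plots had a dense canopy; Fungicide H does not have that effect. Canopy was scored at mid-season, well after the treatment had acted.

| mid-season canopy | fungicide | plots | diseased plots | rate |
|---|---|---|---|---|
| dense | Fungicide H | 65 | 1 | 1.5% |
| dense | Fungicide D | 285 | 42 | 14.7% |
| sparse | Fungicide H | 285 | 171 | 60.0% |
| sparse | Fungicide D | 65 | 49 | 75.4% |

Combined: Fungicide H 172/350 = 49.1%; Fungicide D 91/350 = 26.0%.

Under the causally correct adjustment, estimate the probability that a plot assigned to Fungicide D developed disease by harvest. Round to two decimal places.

Mid-season canopy is recorded after the fungicide and is itself shifted by it — it sits on the causal path from fungicide to outcome. Conditioning on a mediator would strip out part of the effect we want; the pooled comparison gives the total causal effect.
So P(outcome | do(Fungicide D)) is just the pooled rate for Fungicide D: 91/350 = 0.260.

0.26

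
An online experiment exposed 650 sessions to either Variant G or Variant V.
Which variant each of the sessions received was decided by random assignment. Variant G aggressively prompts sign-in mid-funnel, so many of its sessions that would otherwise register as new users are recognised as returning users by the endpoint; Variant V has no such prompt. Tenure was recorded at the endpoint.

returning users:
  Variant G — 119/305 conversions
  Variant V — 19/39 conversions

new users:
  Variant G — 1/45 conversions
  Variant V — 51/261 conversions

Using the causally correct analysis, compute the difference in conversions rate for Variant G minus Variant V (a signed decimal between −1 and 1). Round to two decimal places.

+0.11

Because the variant influences user tenure, user tenure is a post-treatment mediator, not a confounder. Stratifying on it would bias the estimate; the causal effect is the crude pooled difference.
The causal difference is the pooled difference: 0.343 − 0.233 = +0.110.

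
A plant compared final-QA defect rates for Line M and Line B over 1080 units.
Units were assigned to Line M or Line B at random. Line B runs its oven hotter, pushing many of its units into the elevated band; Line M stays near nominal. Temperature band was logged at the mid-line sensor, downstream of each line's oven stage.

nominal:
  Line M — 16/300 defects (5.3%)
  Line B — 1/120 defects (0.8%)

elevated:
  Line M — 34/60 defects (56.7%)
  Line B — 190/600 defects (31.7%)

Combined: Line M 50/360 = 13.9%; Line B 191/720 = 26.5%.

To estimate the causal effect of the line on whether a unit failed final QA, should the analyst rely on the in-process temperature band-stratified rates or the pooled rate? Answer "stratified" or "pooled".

The stratified and pooled comparisons disagree (Line B wins within each in-process temperature band; Line M wins overall), so the answer turns on the causal role of in-process temperature band.
In-process temperature band here is a post-treatment variable shaped by the line; conditioning on it would introduce bias rather than remove it. The overall comparison is the causal one.
Pooled: Line M 13.9% vs Line B 26.5%; Line M is lower overall.

pooled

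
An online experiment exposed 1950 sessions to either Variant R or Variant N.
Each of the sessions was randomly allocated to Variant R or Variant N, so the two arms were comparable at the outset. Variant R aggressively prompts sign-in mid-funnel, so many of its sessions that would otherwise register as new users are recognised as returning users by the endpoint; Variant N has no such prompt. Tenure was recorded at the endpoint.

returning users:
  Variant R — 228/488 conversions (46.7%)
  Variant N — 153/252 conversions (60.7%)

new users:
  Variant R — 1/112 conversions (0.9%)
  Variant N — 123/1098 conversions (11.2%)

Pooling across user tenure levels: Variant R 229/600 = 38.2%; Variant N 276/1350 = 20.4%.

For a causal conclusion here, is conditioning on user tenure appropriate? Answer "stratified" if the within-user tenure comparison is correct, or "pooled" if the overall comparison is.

pooled

The user tenure-specific comparison favours Variant N throughout, but the pooled figures favour Variant R. The question is whether to condition on user tenure.
The distribution of user tenure is itself part of what the variant does — it is an intermediate outcome. Holding it fixed would remove that part of the effect; the total effect is the pooled difference.
Pooled: Variant R 38.2% vs Variant N 20.4%; Variant R is higher overall.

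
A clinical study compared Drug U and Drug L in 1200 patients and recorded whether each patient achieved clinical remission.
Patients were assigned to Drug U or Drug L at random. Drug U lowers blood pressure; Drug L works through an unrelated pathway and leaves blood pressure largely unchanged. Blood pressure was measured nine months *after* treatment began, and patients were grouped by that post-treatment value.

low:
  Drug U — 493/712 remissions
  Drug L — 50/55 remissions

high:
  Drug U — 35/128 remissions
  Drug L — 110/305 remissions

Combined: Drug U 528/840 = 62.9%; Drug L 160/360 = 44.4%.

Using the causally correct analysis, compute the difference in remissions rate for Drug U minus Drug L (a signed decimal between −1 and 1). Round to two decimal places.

Because the drug influences blood pressure, blood pressure is a post-treatment mediator, not a confounder. Stratifying on it would bias the estimate; the causal effect is the crude pooled difference.
The causal difference is the pooled difference: 0.629 − 0.444 = +0.184.

+0.18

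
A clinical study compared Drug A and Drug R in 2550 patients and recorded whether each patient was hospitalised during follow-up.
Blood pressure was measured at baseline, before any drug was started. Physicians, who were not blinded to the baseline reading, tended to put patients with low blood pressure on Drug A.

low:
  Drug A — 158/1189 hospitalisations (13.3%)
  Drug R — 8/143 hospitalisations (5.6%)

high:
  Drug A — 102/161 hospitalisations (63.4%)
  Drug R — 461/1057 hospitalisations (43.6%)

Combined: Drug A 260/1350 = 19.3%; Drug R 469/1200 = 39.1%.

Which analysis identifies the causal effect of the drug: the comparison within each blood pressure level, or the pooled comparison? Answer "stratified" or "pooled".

The stratified and pooled comparisons disagree (Drug R wins within each blood pressure; Drug A wins overall), so the answer turns on the causal role of blood pressure.
The imbalance in blood pressure arose from how patients were allocated, not from anything the drug did; and blood pressure independently affects the outcome. The pooled gap is confounded — condition on blood pressure.
Within each level — low: 13.3% vs 5.6%; high: 63.4% vs 43.6% — Drug R is lower every time.

stratified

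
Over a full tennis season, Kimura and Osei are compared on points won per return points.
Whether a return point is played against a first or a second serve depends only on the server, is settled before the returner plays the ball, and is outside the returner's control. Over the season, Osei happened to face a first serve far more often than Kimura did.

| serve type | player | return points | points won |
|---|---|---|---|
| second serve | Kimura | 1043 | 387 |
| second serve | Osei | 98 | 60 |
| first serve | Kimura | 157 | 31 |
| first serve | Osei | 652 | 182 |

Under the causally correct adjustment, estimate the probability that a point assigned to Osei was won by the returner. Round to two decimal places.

0.47

Serve type differs across players for reasons unrelated to any effect of the player itself, and it separately predicts the outcome — a classic confounder. We must compare within serve type levels.
Standardising Osei to the population serve type mix: 0.585·60/98 + 0.415·182/652 = 0.474.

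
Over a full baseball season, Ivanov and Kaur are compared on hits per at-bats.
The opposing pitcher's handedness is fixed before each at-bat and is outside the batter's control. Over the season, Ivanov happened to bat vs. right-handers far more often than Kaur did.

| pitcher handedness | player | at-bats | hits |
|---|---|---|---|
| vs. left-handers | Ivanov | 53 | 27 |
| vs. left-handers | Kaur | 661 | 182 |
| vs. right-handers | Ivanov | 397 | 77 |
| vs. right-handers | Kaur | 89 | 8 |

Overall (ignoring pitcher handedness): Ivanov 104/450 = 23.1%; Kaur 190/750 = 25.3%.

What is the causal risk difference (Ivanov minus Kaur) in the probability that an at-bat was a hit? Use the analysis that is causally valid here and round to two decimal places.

+0.18

Since pitcher handedness is a pre-existing factor (not a product of the player) and it affects the outcome on its own, it is a confounder. The stratified rates, not the pooled rate, identify the causal effect.
Adjusting over the population distribution of pitcher handedness: 0.595·(0.509−0.275) + 0.405·(0.194−0.090) = +0.181.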